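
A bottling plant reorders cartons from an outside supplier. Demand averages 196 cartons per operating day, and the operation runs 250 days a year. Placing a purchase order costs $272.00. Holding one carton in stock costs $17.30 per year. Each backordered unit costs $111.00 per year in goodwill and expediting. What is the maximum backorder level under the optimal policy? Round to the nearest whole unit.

Annual demand D = 196 × 250 = 49,000.
With planned backorders, Q* = √(2DS/H) · √((H+B)/B).
√(2DS/H) = √(2 × 49,000 × 272 / 17.3) = 1241.293.
√((H+B)/B) = √((17.3+111)/111) = 1.0751.
Q* ≈ 1334.524.
S* = Q* · H/(H+B) = 1334.524 × 17.3/128.3 ≈ 179.947.

S* ≈ 180 cartons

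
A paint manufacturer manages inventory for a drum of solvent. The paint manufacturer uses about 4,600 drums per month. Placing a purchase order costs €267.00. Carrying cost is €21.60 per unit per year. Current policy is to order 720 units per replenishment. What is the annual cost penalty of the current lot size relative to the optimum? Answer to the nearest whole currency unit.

Extra cost ≈ €3,013 per year

Annual demand D = 4,600 × 12 = 55,200.
EOQ = √(2DS/H) = √(2 × 55,200 × 267 / 21.6) ≈ 1168.19.
Cost at Q* = (D/Q*)S + (Q*/2)H = √(2DSH) ≈ €25,232.89.
Cost at Q = 720: (55,200/720)×267 + (720/2)×21.6 = €20,470.00 + €7,776.00 = €28,246.00.
Excess = €28,246.00 − €25,232.89 = €3,013.11.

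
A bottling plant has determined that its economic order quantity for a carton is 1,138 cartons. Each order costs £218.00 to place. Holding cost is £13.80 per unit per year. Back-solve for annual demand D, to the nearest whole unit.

D ≈ 40,990 cartons per year

The basic EOQ model gives Q* = √(2DS/H); rearrange for the unknown.
From Q* = √(2DS/H): D = Q*²H / (2S) = 1,138² × 13.8 / (2 × 218) = 40989.925.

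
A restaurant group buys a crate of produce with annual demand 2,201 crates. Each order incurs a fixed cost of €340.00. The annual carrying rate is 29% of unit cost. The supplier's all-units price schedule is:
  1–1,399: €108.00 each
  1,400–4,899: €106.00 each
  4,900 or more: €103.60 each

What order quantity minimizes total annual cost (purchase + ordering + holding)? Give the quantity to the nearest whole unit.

Holding cost per unit per year at price C is H = 0.29·C.
For each price level, check whether its EOQ is feasible; otherwise the best quantity at that price is the breakpoint.
EOQ at €108.00 = 218.6 (feasible in tier 1): TC = 2,201×€108.00 + (2,201/218.6)×340 + (218.6/2)×0.29×€108.00 = €244,554.61.
EOQ at €106.00 = 220.7 < 1400, so use break Q=1400: TC = 2,201×€106.00 + (2,201/1400.0)×340 + (1400.0/2)×0.29×€106.00 = €255,358.53.
EOQ at €103.60 = 223.2 < 4900, so use break Q=4900: TC = 2,201×€103.60 + (2,201/4900.0)×340 + (4900.0/2)×0.29×€103.60 = €301,784.12.
Lowest total cost is €244,554.61 at Q = 218.6.

Q* ≈ 219 crates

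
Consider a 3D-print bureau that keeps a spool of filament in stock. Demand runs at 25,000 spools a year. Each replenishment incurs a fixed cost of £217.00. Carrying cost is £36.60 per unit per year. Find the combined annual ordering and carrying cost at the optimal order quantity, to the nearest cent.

TC* ≈ £19,927.62

Q* = √(2DS/H) = √(2 × 25,000 × 217 / 36.6) ≈ 544.47.
At the optimum the two cost components are equal, so total cost = 2·(Q*/2)H = Q*·H.
Minimum total = √(2DSH) = √(2 × 25,000 × 217 × 36.6) ≈ 19927.619.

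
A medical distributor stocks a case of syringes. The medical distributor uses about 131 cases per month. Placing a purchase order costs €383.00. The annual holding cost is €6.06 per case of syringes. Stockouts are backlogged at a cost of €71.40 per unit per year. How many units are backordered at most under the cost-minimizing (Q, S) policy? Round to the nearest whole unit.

Annual demand D = 131 × 12 = 1,572.
With planned backorders, Q* = √(2DS/H) · √((H+B)/B).
√(2DS/H) = √(2 × 1,572 × 383 / 6.06) = 445.763.
√((H+B)/B) = √((6.06+71.4)/71.4) = 1.0416.
Q* ≈ 464.295.
S* = Q* · H/(H+B) = 464.295 × 6.06/77.46 ≈ 36.324.

S* ≈ 36 cases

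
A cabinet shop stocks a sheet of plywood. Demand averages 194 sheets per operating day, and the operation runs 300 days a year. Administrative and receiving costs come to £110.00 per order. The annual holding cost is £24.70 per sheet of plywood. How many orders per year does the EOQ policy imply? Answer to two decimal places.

Annual demand D = 194 × 300 = 58,200.
Q* = √(2DS/H) = √(2 × 58,200 × 110 / 24.7) ≈ 719.99.
Orders per year = D / Q* = 58,200 / 719.99 ≈ 80.835.

N ≈ 80.83 orders per year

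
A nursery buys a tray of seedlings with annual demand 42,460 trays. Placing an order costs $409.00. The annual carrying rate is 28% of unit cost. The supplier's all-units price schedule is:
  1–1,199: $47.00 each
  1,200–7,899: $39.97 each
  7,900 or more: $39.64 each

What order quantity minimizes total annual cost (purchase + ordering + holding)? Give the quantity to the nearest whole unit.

Holding cost per unit per year at price C is H = 0.28·C.
Evaluate total cost at each tier's feasible EOQ or, if the EOQ is below the tier, at the tier's minimum quantity.
Tier 1 ($47.00): EOQ = 1624.6 exceeds tier's upper bound 1199, so this tier is dominated.
EOQ at $39.97 = 1761.7 (feasible in tier 2): TC = 42,460×$39.97 + (42,460/1761.7)×409 + (1761.7/2)×0.28×$39.97 = $1,716,841.92.
EOQ at $39.64 = 1769.0 < 7900, so use break Q=7900: TC = 42,460×$39.64 + (42,460/7900.0)×409 + (7900.0/2)×0.28×$39.64 = $1,729,154.49.
Lowest total cost is $1,716,841.92 at Q = 1761.7.

Q* ≈ 1,762 trays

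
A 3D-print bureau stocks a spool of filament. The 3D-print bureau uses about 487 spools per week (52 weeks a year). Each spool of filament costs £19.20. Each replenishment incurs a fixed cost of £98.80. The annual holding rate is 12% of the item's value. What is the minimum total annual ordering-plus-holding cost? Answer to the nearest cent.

Annual demand D = 487 × 52 = 25,324.
Holding cost H = 0.12 × £19.20 = £2.3040 per unit per year.
EOQ = √(2DS/H) = √(2 × 25,324 × 98.8 / 2.304) ≈ 1473.73.
At Q*, ordering cost (D/Q*)S equals holding cost (Q*/2)H, each = √(DSH/2).
Minimum total = √(2DSH) = √(2 × 25,324 × 98.8 × 2.304) ≈ 3395.478.

TC* ≈ £3,395.48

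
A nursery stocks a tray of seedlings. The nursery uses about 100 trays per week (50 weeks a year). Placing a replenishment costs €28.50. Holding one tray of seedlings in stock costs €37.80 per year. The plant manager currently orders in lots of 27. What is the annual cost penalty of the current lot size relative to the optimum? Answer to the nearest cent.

Annual demand D = 100 × 50 = 5,000.
EOQ = √(2DS/H) = √(2 × 5,000 × 28.5 / 37.8) ≈ 86.83.
Cost at Q* = (D/Q*)S + (Q*/2)H = √(2DSH) ≈ €3,282.22.
Cost at Q = 27: (5,000/27)×28.5 + (27/2)×37.8 = €5,277.78 + €510.30 = €5,788.08.
Excess = €5,788.08 − €3,282.22 = €2,505.85.

Extra cost ≈ €2,505.85 per year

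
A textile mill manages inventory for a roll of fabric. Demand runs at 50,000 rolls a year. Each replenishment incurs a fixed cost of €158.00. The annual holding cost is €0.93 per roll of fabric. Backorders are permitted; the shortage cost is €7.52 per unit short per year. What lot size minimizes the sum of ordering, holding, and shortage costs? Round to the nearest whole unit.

Q* ≈ 4,369 rolls

With planned backorders, Q* = √(2DS/H) · √((H+B)/B).
√(2DS/H) = √(2 × 50,000 × 158 / 0.93) = 4121.801.
√((H+B)/B) = √((0.93+7.52)/7.52) = 1.0600.
Q* ≈ 4369.246.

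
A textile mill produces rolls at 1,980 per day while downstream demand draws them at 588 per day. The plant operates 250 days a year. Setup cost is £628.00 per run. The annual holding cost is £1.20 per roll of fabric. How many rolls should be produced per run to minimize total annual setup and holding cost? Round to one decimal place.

Annual demand D = 588 × 250 = 147,000.
Production build-up factor (1 − d/p) = 1 − 588/1,980 = 0.7030.
Q* = √(2DS / (H(1 − d/p))) = √(2 × 147,000 × 628 / (1.2 × 0.7030)).
= √(184,632,000 / 0.8436) ≈ 14793.667.

Q* ≈ 14,793.7 rolls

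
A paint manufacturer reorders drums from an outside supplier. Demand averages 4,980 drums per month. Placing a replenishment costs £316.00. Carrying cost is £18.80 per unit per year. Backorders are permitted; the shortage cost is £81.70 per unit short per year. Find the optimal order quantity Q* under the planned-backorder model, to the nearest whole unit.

Q* ≈ 1,572 drums

Annual demand D = 4,980 × 12 = 59,760.
With planned backorders, Q* = √(2DS/H) · √((H+B)/B).
√(2DS/H) = √(2 × 59,760 × 316 / 18.8) = 1417.375.
√((H+B)/B) = √((18.8+81.7)/81.7) = 1.1091.
Q* ≈ 1572.016.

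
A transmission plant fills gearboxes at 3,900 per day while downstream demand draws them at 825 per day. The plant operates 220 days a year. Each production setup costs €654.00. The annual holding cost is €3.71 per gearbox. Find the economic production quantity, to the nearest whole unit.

Annual demand D = 825 × 220 = 181,500.
Production build-up factor (1 − d/p) = 1 − 825/3,900 = 0.7885.
Q* = √(2DS / (H(1 − d/p))) = √(2 × 181,500 × 654 / (3.71 × 0.7885)).
= √(237,402,000 / 2.9252) ≈ 9008.759.

Q* ≈ 9,009 gearboxes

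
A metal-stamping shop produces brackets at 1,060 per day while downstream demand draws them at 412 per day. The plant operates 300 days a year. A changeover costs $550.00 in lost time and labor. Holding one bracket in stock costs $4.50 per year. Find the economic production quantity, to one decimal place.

Q* ≈ 7,030.2 brackets

Annual demand D = 412 × 300 = 123,600.
Production build-up factor (1 − d/p) = 1 − 412/1,060 = 0.6113.
Q* = √(2DS / (H(1 − d/p))) = √(2 × 123,600 × 550 / (4.5 × 0.6113)).
= √(135,960,000 / 2.7509) ≈ 7030.153.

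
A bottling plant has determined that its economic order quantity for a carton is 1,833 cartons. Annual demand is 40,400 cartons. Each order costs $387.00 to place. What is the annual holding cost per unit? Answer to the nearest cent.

H ≈ $9.31

Invert the EOQ relation Q*² = 2DS/H.
From Q* = √(2DS/H): H = 2DS / Q*² = 2 × 40,400 × 387 / 1,833² = 9.3067.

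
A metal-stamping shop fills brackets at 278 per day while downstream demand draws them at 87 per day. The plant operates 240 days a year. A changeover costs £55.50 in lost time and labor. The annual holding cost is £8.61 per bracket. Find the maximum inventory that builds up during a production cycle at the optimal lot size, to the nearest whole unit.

Annual demand D = 87 × 240 = 20,880.
Production build-up factor (1 − d/p) = 1 − 87/278 = 0.6871.
Q* = √(2DS / (H(1 − d/p))) = √(2 × 20,880 × 55.5 / (8.61 × 0.6871)).
= √(2,317,680 / 5.9155) ≈ 625.937.
Maximum inventory = Q*(1 − d/p) = 625.937 × 0.6871 ≈ 430.050.

I_max ≈ 430 brackets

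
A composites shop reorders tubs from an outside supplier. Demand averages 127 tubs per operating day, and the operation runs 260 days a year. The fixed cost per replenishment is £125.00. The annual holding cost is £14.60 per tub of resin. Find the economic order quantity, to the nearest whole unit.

Annual demand D = 127 × 260 = 33,020.
EOQ = √(2DS / H) = √(2 × 33,020 × 125 / 14.6).
= √(8,255,000 / 14.6) = √565,410.9589 ≈ 751.938.

Q* ≈ 752 tubs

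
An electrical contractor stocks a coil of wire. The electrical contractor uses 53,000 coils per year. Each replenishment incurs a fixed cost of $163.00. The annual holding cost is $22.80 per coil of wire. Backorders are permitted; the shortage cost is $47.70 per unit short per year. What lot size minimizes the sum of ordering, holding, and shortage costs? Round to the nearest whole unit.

Q* ≈ 1,058 coils

With planned backorders, Q* = √(2DS/H) · √((H+B)/B).
√(2DS/H) = √(2 × 53,000 × 163 / 22.8) = 870.521.
√((H+B)/B) = √((22.8+47.7)/47.7) = 1.2157.
Q* ≈ 1058.314.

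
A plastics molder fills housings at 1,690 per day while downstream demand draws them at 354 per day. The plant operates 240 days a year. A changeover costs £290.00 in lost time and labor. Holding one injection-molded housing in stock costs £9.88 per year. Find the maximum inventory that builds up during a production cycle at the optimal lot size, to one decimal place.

I_max ≈ 1,985.6 housings

Annual demand D = 354 × 240 = 84,960.
Production build-up factor (1 − d/p) = 1 − 354/1,690 = 0.7905.
Q* = √(2DS / (H(1 − d/p))) = √(2 × 84,960 × 290 / (9.88 × 0.7905)).
= √(49,276,800 / 7.8105) ≈ 2511.788.
Maximum inventory = Q*(1 − d/p) = 2511.788 × 0.7905 ≈ 1985.650.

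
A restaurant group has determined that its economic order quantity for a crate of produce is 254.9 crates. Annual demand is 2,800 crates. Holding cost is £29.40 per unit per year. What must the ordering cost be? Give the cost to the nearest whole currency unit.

S ≈ £341

Invert the EOQ relation Q*² = 2DS/H.
From Q* = √(2DS/H): S = Q*²H / (2D) = 254.9² × 29.4 / (2 × 2,800) = 341.1136.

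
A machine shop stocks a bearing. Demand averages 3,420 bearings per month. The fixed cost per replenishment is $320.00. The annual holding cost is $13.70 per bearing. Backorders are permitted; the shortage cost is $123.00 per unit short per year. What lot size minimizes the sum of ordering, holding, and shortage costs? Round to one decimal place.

Q* ≈ 1,459.7 bearings

Annual demand D = 3,420 × 12 = 41,040.
With planned backorders, Q* = √(2DS/H) · √((H+B)/B).
√(2DS/H) = √(2 × 41,040 × 320 / 13.7) = 1384.629.
√((H+B)/B) = √((13.7+123)/123) = 1.0542.
Q* ≈ 1459.705.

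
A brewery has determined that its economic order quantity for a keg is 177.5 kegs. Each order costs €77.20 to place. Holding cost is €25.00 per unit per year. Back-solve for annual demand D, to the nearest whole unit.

D ≈ 5,101 kegs per year

The basic EOQ model gives Q* = √(2DS/H); rearrange for the unknown.
From Q* = √(2DS/H): D = Q*²H / (2S) = 177.5² × 25 / (2 × 77.2) = 5101.401.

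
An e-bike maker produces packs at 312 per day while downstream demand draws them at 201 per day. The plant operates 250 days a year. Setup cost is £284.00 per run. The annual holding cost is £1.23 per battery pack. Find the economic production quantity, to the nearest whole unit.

Q* ≈ 8,076 packs

Annual demand D = 201 × 250 = 50,250.
Production build-up factor (1 − d/p) = 1 − 201/312 = 0.3558.
Q* = √(2DS / (H(1 − d/p))) = √(2 × 50,250 × 284 / (1.23 × 0.3558)).
= √(28,542,000 / 0.4376) ≈ 8076.170.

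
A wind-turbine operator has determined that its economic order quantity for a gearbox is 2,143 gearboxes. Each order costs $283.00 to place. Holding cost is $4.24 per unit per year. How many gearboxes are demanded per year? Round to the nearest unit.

D ≈ 34,403 gearboxes per year

The basic EOQ model gives Q* = √(2DS/H); rearrange for the unknown.
From Q* = √(2DS/H): D = Q*²H / (2S) = 2,143² × 4.24 / (2 × 283) = 34402.798.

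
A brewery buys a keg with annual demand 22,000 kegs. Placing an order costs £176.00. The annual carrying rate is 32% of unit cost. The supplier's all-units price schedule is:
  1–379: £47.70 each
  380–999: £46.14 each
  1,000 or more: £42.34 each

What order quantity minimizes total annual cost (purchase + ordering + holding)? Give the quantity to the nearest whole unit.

Q* ≈ 1,000 kegs

Holding cost per unit per year at price C is H = 0.32·C.
Evaluate total cost at each tier's feasible EOQ or, if the EOQ is below the tier, at the tier's minimum quantity.
Tier 1 (£47.70): EOQ = 712.3 exceeds tier's upper bound 379, so this tier is dominated.
EOQ at £46.14 = 724.2 (feasible in tier 2): TC = 22,000×£46.14 + (22,000/724.2)×176 + (724.2/2)×0.32×£46.14 = £1,025,772.92.
EOQ at £42.34 = 756.0 < 1000, so use break Q=1000: TC = 22,000×£42.34 + (22,000/1000.0)×176 + (1000.0/2)×0.32×£42.34 = £942,126.40.
Lowest total cost is £942,126.40 at Q = 1000.0.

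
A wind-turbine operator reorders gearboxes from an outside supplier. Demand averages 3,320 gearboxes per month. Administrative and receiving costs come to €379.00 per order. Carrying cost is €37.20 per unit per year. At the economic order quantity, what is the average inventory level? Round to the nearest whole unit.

Average inventory ≈ 450 gearboxes

Annual demand D = 3,320 × 12 = 39,840.
The optimal lot size = √(2DS/H) = √(2 × 39,840 × 379 / 37.2) ≈ 901.00.
Average inventory = Q*/2 ≈ 901.00 / 2 = 450.498.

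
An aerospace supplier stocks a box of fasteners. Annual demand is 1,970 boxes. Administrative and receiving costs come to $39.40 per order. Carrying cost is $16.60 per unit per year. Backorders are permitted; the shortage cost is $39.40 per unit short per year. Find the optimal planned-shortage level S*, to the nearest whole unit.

With planned backorders, Q* = √(2DS/H) · √((H+B)/B).
√(2DS/H) = √(2 × 1,970 × 39.4 / 16.6) = 96.703.
√((H+B)/B) = √((16.6+39.4)/39.4) = 1.1922.
Q* ≈ 115.289.
S* = Q* · H/(H+B) = 115.289 × 16.6/56 ≈ 34.175.

S* ≈ 34 boxes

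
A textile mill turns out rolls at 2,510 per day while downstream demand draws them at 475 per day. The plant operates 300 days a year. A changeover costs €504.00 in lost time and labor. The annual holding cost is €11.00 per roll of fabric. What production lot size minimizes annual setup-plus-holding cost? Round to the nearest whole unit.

Annual demand D = 475 × 300 = 142,500.
Production build-up factor (1 − d/p) = 1 − 475/2,510 = 0.8108.
Q* = √(2DS / (H(1 − d/p))) = √(2 × 142,500 × 504 / (11 × 0.8108)).
= √(143,640,000 / 8.9183) ≈ 4013.248.

Q* ≈ 4,013 rolls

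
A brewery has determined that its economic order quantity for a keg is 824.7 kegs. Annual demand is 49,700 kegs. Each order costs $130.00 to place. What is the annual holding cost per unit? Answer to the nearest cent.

Squaring Q* = √(2DS/H) gives Q*² = 2DS/H.
From Q* = √(2DS/H): H = 2DS / Q*² = 2 × 49,700 × 130 / 824.7² = 18.9993.

H ≈ $19.00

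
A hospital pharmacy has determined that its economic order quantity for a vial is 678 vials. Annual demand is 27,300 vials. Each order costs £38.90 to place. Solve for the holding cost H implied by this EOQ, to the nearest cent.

Invert the EOQ relation Q*² = 2DS/H.
From Q* = √(2DS/H): H = 2DS / Q*² = 2 × 27,300 × 38.9 / 678² = 4.6204.

H ≈ £4.62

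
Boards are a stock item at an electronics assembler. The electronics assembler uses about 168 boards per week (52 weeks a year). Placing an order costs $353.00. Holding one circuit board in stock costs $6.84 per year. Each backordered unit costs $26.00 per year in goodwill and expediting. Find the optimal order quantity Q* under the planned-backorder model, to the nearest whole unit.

Q* ≈ 1,067 boards

Annual demand D = 168 × 52 = 8,736.
With planned backorders, Q* = √(2DS/H) · √((H+B)/B).
√(2DS/H) = √(2 × 8,736 × 353 / 6.84) = 949.578.
√((H+B)/B) = √((6.84+26)/26) = 1.1239.
Q* ≈ 1067.199.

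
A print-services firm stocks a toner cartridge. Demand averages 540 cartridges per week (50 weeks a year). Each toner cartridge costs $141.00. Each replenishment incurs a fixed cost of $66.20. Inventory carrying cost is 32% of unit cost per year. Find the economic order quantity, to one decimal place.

Annual demand D = 540 × 50 = 27,000.
Holding cost H = 0.32 × $141.00 = $45.1200 per unit per year.
EOQ = √(2DS / H) = √(2 × 27,000 × 66.2 / 45.12).
= √(3,574,800 / 45.12) = √79,228.7234 ≈ 281.476.

Q* ≈ 281.5 cartridges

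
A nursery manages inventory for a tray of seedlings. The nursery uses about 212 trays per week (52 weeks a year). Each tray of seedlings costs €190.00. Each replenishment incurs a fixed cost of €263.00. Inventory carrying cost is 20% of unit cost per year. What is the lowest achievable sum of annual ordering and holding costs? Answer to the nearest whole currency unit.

Annual demand D = 212 × 52 = 11,024.
Holding cost H = 0.20 × €190.00 = €38.0000 per unit per year.
EOQ = √(2DS/H) = √(2 × 11,024 × 263 / 38) ≈ 390.63.
At the optimum the two cost components are equal, so total cost = 2·(Q*/2)H = Q*·H.
Minimum total = √(2DSH) = √(2 × 11,024 × 263 × 38) ≈ 14844.114.

TC* ≈ €14,844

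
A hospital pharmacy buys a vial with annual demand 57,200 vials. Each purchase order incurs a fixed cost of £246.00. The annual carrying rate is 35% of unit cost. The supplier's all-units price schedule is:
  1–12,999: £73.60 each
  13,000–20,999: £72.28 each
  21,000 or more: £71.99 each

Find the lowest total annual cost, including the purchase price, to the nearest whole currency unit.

Holding cost per unit per year at price C is H = 0.35·C.
For each price level, check whether its EOQ is feasible; otherwise the best quantity at that price is the breakpoint.
EOQ at £73.60 = 1045.2 (feasible in tier 1): TC = 57,200×£73.60 + (57,200/1045.2)×246 + (1045.2/2)×0.35×£73.60 = £4,236,844.86.
EOQ at £72.28 = 1054.7 < 13000, so use break Q=13000: TC = 57,200×£72.28 + (57,200/13000.0)×246 + (13000.0/2)×0.35×£72.28 = £4,299,935.40.
EOQ at £71.99 = 1056.8 < 21000, so use break Q=21000: TC = 57,200×£71.99 + (57,200/21000.0)×246 + (21000.0/2)×0.35×£71.99 = £4,383,061.31.
Lowest total cost among the candidates is at Q = 1045.2.

TC* ≈ £4,236,845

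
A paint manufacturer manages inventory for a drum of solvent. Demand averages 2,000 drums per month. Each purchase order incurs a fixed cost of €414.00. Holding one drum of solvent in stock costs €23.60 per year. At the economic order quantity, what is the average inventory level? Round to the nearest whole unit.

Average inventory ≈ 459 drums

Annual demand D = 2,000 × 12 = 24,000.
The optimal lot size = √(2DS/H) = √(2 × 24,000 × 414 / 23.6) ≈ 917.62.
Average inventory = Q*/2 ≈ 917.62 / 2 = 458.812.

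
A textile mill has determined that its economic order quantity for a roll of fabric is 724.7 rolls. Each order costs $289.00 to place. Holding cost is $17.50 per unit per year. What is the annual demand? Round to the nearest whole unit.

Invert the EOQ relation Q*² = 2DS/H.
From Q* = √(2DS/H): D = Q*²H / (2S) = 724.7² × 17.5 / (2 × 289) = 15901.084.

D ≈ 15,901 rolls per year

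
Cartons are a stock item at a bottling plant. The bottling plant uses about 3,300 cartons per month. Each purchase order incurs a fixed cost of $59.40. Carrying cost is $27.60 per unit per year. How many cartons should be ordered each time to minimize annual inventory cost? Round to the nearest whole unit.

Q* ≈ 413 cartons

Annual demand D = 3,300 × 12 = 39,600.
EOQ = √(2DS / H) = √(2 × 39,600 × 59.4 / 27.6).
= √(4,704,480 / 27.6) = √170,452.1739 ≈ 412.859.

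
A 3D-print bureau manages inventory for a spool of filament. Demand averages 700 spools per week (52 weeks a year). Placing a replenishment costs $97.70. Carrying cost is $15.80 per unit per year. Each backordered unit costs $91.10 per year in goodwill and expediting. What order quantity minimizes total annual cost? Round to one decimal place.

Q* ≈ 726.8 spools

Annual demand D = 700 × 52 = 36,400.
With planned backorders, Q* = √(2DS/H) · √((H+B)/B).
√(2DS/H) = √(2 × 36,400 × 97.7 / 15.8) = 670.941.
√((H+B)/B) = √((15.8+91.1)/91.1) = 1.0833.
Q* ≈ 726.799.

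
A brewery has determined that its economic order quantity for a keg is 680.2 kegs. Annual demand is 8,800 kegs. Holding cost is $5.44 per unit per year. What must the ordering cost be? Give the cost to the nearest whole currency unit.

S ≈ $143

Squaring Q* = √(2DS/H) gives Q*² = 2DS/H.
From Q* = √(2DS/H): S = Q*²H / (2D) = 680.2² × 5.44 / (2 × 8,800) = 143.0077.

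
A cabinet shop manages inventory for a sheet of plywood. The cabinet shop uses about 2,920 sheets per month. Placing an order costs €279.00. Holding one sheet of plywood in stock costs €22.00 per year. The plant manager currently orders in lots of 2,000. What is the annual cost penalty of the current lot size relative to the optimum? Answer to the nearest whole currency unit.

Annual demand D = 2,920 × 12 = 35,040.
EOQ = √(2DS/H) = √(2 × 35,040 × 279 / 22) ≈ 942.73.
Cost at Q* = (D/Q*)S + (Q*/2)H = √(2DSH) ≈ €20,740.08.
Cost at Q = 2,000: (35,040/2,000)×279 + (2,000/2)×22 = €4,888.08 + €22,000.00 = €26,888.08.
Excess = €26,888.08 − €20,740.08 = €6,148.00.

Extra cost ≈ €6,148 per year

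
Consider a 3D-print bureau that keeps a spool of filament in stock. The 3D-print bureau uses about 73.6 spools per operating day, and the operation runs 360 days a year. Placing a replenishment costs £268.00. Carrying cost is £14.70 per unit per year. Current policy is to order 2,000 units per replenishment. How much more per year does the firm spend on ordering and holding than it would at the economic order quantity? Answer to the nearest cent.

Extra cost ≈ £3,801.68 per year

Annual demand D = 73.6 × 360 = 26,496.
EOQ = √(2DS/H) = √(2 × 26,496 × 268 / 14.7) ≈ 982.91.
Cost at Q* = (D/Q*)S + (Q*/2)H = √(2DSH) ≈ £14,448.78.
Cost at Q = 2,000: (26,496/2,000)×268 + (2,000/2)×14.7 = £3,550.46 + £14,700.00 = £18,250.46.
Excess = £18,250.46 − £14,448.78 = £3,801.68.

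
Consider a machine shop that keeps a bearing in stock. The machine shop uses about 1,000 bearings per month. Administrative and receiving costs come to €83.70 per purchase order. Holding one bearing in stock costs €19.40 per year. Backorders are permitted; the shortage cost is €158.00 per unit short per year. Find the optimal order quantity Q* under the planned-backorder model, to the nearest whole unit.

Q* ≈ 341 bearings

Annual demand D = 1,000 × 12 = 12,000.
With planned backorders, Q* = √(2DS/H) · √((H+B)/B).
√(2DS/H) = √(2 × 12,000 × 83.7 / 19.4) = 321.786.
√((H+B)/B) = √((19.4+158)/158) = 1.0596.
Q* ≈ 340.970.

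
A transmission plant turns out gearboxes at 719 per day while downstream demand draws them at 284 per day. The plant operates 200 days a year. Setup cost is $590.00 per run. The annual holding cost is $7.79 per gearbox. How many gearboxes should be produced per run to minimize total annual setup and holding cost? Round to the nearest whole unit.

Q* ≈ 3,771 gearboxes

Annual demand D = 284 × 200 = 56,800.
Production build-up factor (1 − d/p) = 1 − 284/719 = 0.6050.
Q* = √(2DS / (H(1 − d/p))) = √(2 × 56,800 × 590 / (7.79 × 0.6050)).
= √(67,024,000 / 4.713) ≈ 3771.084.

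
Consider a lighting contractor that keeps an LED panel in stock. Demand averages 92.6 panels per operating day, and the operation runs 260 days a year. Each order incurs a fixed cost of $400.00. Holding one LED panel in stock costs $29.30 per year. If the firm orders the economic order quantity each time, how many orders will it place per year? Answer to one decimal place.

Annual demand D = 92.6 × 260 = 24,076.
Q* = √(2DS/H) = √(2 × 24,076 × 400 / 29.3) ≈ 810.78.
Orders per year = D / Q* = 24,076 / 810.78 ≈ 29.695.

N ≈ 29.7 orders per year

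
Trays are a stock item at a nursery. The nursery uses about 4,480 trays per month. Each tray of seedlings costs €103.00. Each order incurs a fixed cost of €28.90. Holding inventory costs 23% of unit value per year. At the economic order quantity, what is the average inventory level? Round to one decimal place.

Annual demand D = 4,480 × 12 = 53,760.
Holding cost H = 0.23 × €103.00 = €23.6900 per unit per year.
The optimal lot size = √(2DS/H) = √(2 × 53,760 × 28.9 / 23.69) ≈ 362.17.
Average inventory = Q*/2 ≈ 362.17 / 2 = 181.084.

Average inventory ≈ 181.1 trays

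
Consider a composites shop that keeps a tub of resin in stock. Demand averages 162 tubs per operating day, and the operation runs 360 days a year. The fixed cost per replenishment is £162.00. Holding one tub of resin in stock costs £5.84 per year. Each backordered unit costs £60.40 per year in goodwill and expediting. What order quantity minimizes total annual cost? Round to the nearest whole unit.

Q* ≈ 1,884 tubs

Annual demand D = 162 × 360 = 58,320.
With planned backorders, Q* = √(2DS/H) · √((H+B)/B).
√(2DS/H) = √(2 × 58,320 × 162 / 5.84) = 1798.767.
√((H+B)/B) = √((5.84+60.4)/60.4) = 1.0472.
Q* ≈ 1883.721.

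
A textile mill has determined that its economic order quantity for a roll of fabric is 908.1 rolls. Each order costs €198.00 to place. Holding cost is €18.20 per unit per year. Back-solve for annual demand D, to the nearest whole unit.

Invert the EOQ relation Q*² = 2DS/H.
From Q* = √(2DS/H): D = Q*²H / (2S) = 908.1² × 18.2 / (2 × 198) = 37900.379.

D ≈ 37,900 rolls per year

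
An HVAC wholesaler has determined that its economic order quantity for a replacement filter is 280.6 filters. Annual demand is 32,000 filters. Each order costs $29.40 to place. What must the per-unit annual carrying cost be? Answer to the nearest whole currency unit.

Squaring Q* = √(2DS/H) gives Q*² = 2DS/H.
From Q* = √(2DS/H): H = 2DS / Q*² = 2 × 32,000 × 29.4 / 280.6² = 23.8975.

H ≈ $24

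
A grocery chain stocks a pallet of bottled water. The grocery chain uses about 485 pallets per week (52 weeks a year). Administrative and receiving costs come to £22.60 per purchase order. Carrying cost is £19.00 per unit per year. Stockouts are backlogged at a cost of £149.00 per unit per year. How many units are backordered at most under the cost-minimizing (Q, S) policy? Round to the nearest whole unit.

S* ≈ 29 pallets

Annual demand D = 485 × 52 = 25,220.
With planned backorders, Q* = √(2DS/H) · √((H+B)/B).
√(2DS/H) = √(2 × 25,220 × 22.6 / 19) = 244.943.
√((H+B)/B) = √((19+149)/149) = 1.0618.
Q* ≈ 260.092.
S* = Q* · H/(H+B) = 260.092 × 19/168 ≈ 29.415.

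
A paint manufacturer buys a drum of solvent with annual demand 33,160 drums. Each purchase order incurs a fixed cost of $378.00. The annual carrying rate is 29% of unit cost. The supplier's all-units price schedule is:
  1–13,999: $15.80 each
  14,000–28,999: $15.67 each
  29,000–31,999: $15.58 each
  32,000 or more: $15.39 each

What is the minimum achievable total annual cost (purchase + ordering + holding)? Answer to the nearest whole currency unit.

TC* ≈ $534,646

Holding cost per unit per year at price C is H = 0.29·C.
Evaluate total cost at each tier's feasible EOQ or, if the EOQ is below the tier, at the tier's minimum quantity.
EOQ at $15.80 = 2339.1 (feasible in tier 1): TC = 33,160×$15.80 + (33,160/2339.1)×378 + (2339.1/2)×0.29×$15.80 = $534,645.55.
EOQ at $15.67 = 2348.7 < 14000, so use break Q=14000: TC = 33,160×$15.67 + (33,160/14000.0)×378 + (14000.0/2)×0.29×$15.67 = $552,322.62.
EOQ at $15.58 = 2355.5 < 29000, so use break Q=29000: TC = 33,160×$15.58 + (33,160/29000.0)×378 + (29000.0/2)×0.29×$15.58 = $582,578.92.
EOQ at $15.39 = 2370.0 < 32000, so use break Q=32000: TC = 33,160×$15.39 + (33,160/32000.0)×378 + (32000.0/2)×0.29×$15.39 = $582,133.70.
Lowest total cost among the candidates is at Q = 2339.1.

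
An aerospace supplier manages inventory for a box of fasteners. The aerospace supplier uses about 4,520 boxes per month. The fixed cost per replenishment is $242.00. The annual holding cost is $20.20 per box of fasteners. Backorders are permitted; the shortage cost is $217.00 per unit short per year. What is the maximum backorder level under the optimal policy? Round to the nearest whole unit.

Annual demand D = 4,520 × 12 = 54,240.
With planned backorders, Q* = √(2DS/H) · √((H+B)/B).
√(2DS/H) = √(2 × 54,240 × 242 / 20.2) = 1140.005.
√((H+B)/B) = √((20.2+217)/217) = 1.0455.
Q* ≈ 1191.885.
S* = Q* · H/(H+B) = 1191.885 × 20.2/237.2 ≈ 101.501.

S* ≈ 102 boxes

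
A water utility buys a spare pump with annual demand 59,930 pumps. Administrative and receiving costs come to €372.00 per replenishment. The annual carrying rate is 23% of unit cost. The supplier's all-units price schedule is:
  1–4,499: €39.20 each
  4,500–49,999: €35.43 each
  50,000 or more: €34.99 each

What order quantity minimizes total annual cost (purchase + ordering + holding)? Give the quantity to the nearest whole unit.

Holding cost per unit per year at price C is H = 0.23·C.
For each price level, check whether its EOQ is feasible; otherwise the best quantity at that price is the breakpoint.
EOQ at €39.20 = 2223.8 (feasible in tier 1): TC = 59,930×€39.20 + (59,930/2223.8)×372 + (2223.8/2)×0.23×€39.20 = €2,369,306.05.
EOQ at €35.43 = 2339.2 < 4500, so use break Q=4500: TC = 59,930×€35.43 + (59,930/4500.0)×372 + (4500.0/2)×0.23×€35.43 = €2,146,609.14.
EOQ at €34.99 = 2353.8 < 50000, so use break Q=50000: TC = 59,930×€34.99 + (59,930/50000.0)×372 + (50000.0/2)×0.23×€34.99 = €2,298,589.08.
Lowest total cost is €2,146,609.14 at Q = 4500.0.

Q* ≈ 4,500 pumps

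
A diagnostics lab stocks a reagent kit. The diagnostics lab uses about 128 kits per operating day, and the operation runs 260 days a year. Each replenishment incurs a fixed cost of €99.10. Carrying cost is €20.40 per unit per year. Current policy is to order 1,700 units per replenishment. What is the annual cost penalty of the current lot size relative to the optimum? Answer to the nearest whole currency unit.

Extra cost ≈ €7,680 per year

Annual demand D = 128 × 260 = 33,280.
EOQ = √(2DS/H) = √(2 × 33,280 × 99.1 / 20.4) ≈ 568.63.
Cost at Q* = (D/Q*)S + (Q*/2)H = √(2DSH) ≈ €11,600.02.
Cost at Q = 1,700: (33,280/1,700)×99.1 + (1,700/2)×20.4 = €1,940.03 + €17,340.00 = €19,280.03.
Excess = €19,280.03 − €11,600.02 = €7,680.01.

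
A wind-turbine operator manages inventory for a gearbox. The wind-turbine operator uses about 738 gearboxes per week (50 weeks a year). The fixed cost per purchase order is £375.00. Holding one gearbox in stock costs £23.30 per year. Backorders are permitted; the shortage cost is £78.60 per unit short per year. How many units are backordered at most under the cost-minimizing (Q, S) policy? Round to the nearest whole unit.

S* ≈ 284 gearboxes

Annual demand D = 738 × 50 = 36,900.
With planned backorders, Q* = √(2DS/H) · √((H+B)/B).
√(2DS/H) = √(2 × 36,900 × 375 / 23.3) = 1089.848.
√((H+B)/B) = √((23.3+78.6)/78.6) = 1.1386.
Q* ≈ 1240.914.
S* = Q* · H/(H+B) = 1240.914 × 23.3/101.9 ≈ 283.742.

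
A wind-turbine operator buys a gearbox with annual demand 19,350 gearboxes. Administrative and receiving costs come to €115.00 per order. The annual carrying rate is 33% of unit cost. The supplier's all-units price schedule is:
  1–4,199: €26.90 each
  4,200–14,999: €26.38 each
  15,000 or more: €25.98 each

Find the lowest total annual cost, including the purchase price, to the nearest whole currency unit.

TC* ≈ €526,800

Holding cost per unit per year at price C is H = 0.33·C.
For each price level, check whether its EOQ is feasible; otherwise the best quantity at that price is the breakpoint.
EOQ at €26.90 = 708.1 (feasible in tier 1): TC = 19,350×€26.90 + (19,350/708.1)×115 + (708.1/2)×0.33×€26.90 = €526,800.47.
EOQ at €26.38 = 715.0 < 4200, so use break Q=4200: TC = 19,350×€26.38 + (19,350/4200.0)×115 + (4200.0/2)×0.33×€26.38 = €529,264.16.
EOQ at €25.98 = 720.5 < 15000, so use break Q=15000: TC = 19,350×€25.98 + (19,350/15000.0)×115 + (15000.0/2)×0.33×€25.98 = €567,161.85.
Lowest total cost among the candidates is at Q = 708.1.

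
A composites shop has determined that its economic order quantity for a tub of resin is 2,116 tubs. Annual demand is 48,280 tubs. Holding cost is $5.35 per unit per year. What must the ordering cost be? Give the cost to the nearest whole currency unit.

S ≈ $248

Squaring Q* = √(2DS/H) gives Q*² = 2DS/H.
From Q* = √(2DS/H): S = Q*²H / (2D) = 2,116² × 5.35 / (2 × 48,280) = 248.0778.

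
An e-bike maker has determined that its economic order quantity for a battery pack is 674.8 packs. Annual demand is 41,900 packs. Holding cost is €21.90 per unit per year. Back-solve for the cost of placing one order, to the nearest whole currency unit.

Invert the EOQ relation Q*² = 2DS/H.
From Q* = √(2DS/H): S = Q*²H / (2D) = 674.8² × 21.9 / (2 × 41,900) = 119.0009.

S ≈ €119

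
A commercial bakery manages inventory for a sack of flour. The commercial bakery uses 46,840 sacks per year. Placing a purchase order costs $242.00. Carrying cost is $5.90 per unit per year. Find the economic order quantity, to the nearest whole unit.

EOQ = √(2DS / H) = √(2 × 46,840 × 242 / 5.9).
= √(22,670,560 / 5.9) = √3,842,467.7966 ≈ 1960.221.

Q* ≈ 1,960 sacks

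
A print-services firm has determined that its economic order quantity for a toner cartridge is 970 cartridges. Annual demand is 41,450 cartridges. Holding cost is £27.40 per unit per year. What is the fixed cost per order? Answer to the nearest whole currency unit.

S ≈ £311

Invert the EOQ relation Q*² = 2DS/H.
From Q* = √(2DS/H): S = Q*²H / (2D) = 970² × 27.4 / (2 × 41,450) = 310.9850.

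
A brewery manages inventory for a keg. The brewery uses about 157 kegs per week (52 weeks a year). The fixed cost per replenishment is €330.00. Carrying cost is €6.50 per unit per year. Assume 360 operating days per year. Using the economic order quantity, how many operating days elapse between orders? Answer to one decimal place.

T ≈ 40.1 days

Annual demand D = 157 × 52 = 8,164.
Q* = √(2DS/H) = √(2 × 8,164 × 330 / 6.5) ≈ 910.47.
Cycle time = Q*/D × 360 = 910.47 / 8,164 × 360 ≈ 40.148 days.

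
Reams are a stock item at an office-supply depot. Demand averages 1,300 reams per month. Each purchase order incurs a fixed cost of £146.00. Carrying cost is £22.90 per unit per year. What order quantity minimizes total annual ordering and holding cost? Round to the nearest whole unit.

Q* ≈ 446 reams

Annual demand D = 1,300 × 12 = 15,600.
EOQ = √(2DS / H) = √(2 × 15,600 × 146 / 22.9).
= √(4,555,200 / 22.9) = √198,917.0306 ≈ 446.001.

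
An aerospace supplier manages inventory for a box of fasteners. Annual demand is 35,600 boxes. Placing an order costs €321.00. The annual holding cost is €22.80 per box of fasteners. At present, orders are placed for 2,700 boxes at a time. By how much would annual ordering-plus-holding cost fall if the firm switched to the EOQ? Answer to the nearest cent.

Extra cost ≈ €12,184.86 per year

EOQ = √(2DS/H) = √(2 × 35,600 × 321 / 22.8) ≈ 1001.21.
Cost at Q* = (D/Q*)S + (Q*/2)H = √(2DSH) ≈ €22,827.58.
Cost at Q = 2,700: (35,600/2,700)×321 + (2,700/2)×22.8 = €4,232.44 + €30,780.00 = €35,012.44.
Excess = €35,012.44 − €22,827.58 = €12,184.86.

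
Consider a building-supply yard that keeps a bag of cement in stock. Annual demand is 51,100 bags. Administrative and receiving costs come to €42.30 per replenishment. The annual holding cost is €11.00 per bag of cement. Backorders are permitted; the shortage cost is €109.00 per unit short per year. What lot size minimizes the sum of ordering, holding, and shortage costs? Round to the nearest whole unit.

With planned backorders, Q* = √(2DS/H) · √((H+B)/B).
√(2DS/H) = √(2 × 51,100 × 42.3 / 11) = 626.901.
√((H+B)/B) = √((11+109)/109) = 1.0492.
Q* ≈ 657.774.

Q* ≈ 658 bags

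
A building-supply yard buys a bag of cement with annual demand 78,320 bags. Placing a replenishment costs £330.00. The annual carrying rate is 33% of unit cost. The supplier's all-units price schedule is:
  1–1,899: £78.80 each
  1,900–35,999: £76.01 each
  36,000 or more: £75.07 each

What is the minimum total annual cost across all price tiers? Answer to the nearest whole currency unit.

TC* ≈ £5,990,535

Holding cost per unit per year at price C is H = 0.33·C.
For each price level, check whether its EOQ is feasible; otherwise the best quantity at that price is the breakpoint.
EOQ at £78.80 = 1409.9 (feasible in tier 1): TC = 78,320×£78.80 + (78,320/1409.9)×330 + (1409.9/2)×0.33×£78.80 = £6,208,279.03.
EOQ at £76.01 = 1435.5 < 1900, so use break Q=1900: TC = 78,320×£76.01 + (78,320/1900.0)×330 + (1900.0/2)×0.33×£76.01 = £5,990,535.28.
EOQ at £75.07 = 1444.5 < 36000, so use break Q=36000: TC = 78,320×£75.07 + (78,320/36000.0)×330 + (36000.0/2)×0.33×£75.07 = £6,326,116.13.
Lowest total cost among the candidates is at Q = 1900.0.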